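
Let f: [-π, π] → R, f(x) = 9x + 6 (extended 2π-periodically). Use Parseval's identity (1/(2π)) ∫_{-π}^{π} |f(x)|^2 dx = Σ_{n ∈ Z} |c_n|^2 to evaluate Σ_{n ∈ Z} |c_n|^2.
Σ |c_n|^2 = 27π^2 + 36

Expand and integrate term by term over [-π, π]:
  ∫ (9x)^2 dx = 81·(2π^3/3); ∫ 2·9·(6)·x dx = 0 (odd integrand); ∫ 6^2 dx = 36·2π.
So (1/(2π)) ∫_{-π}^{π} (9x + 6)^2 dx = 81π^2/3 + 36 = 27π^2 + 36.
Parseval ⇒ Σ |c_n|^2 = 27π^2 + 36.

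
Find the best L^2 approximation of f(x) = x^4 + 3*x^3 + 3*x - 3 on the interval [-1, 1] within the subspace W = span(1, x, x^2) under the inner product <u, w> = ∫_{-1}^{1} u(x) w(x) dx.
g(x) = 6*x^2/7 + 24*x/5 - 108/35

The best approximation g ∈ W is the orthogonal projection of f onto W. Writing g = a_0 + a_1 x + a_2 x^2, the coefficients solve the normal equations G · a = b where
  G_{ij} = <φ_i, φ_j> and b_i = <f, φ_i>, with φ_0 = 1, φ_1 = x, φ_2 = x^2.
G =
  [2, 0, 2/3]
  [0, 2/3, 0]
  [2/3, 0, 2/5],
b = (-28/5, 16/5, -12/7).
Solving gives a_0 = -108/35, a_1 = 24/5, a_2 = 6/7, so
  g(x) = 6*x^2/7 + 24*x/5 - 108/35.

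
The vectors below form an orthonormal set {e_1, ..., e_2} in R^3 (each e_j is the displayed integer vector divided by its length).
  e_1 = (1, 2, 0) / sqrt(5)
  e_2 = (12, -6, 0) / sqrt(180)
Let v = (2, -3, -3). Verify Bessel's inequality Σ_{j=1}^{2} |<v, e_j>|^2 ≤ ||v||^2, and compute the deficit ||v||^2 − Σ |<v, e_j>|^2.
Σ |<v, e_j>|^2 = 13; ||v||^2 = 22; deficit = 9

Write each e_j = u_j / sqrt(<u_j, u_j>) where u_j is the displayed integer vector. Then <v, e_j> = <v, u_j> / sqrt(<u_j, u_j>), so |<v, e_j>|^2 = <v, u_j>^2 / <u_j, u_j>.
Coefficients: <v, e_1> = -4/sqrt(5), <v, e_2> = 42/sqrt(180).
Square and sum: Σ |<v, e_j>|^2 = 13.
Compute ||v||^2 = v·v = 22.
Deficit = 22 − 13 = 9 ≥ 0, confirming Bessel's inequality. (The deficit equals ||v − Σ <v,e_j> e_j||^2, the squared distance from v to span{e_j}.)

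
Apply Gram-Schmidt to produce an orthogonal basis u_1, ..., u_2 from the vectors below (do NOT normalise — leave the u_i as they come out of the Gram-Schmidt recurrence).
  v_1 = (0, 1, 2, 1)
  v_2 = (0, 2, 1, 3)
Orthogonal basis:
  u_1 = (0, 1, 2, 1)
  u_2 = (0, 5/6, -4/3, 11/6)

Apply the Gram-Schmidt recurrence
  u_1 = v_1
  u_i = v_i − Σ_{j<i} ((v_i · u_j) / (u_j · u_j)) · u_j.

Step by step this gives:
  u_1 = (0, 1, 2, 1)
  u_2 = (0, 5/6, -4/3, 11/6)

Orthogonality check:
  u_2 · u_1 = 0 (should be 0)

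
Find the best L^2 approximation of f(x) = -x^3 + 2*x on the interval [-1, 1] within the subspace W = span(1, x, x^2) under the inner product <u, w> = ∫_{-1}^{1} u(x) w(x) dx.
g(x) = 7*x/5

The best approximation g ∈ W is the orthogonal projection of f onto W. Writing g = a_0 + a_1 x + a_2 x^2, the coefficients solve the normal equations G · a = b where
  G_{ij} = <φ_i, φ_j> and b_i = <f, φ_i>, with φ_0 = 1, φ_1 = x, φ_2 = x^2.
G =
  [2, 0, 2/3]
  [0, 2/3, 0]
  [2/3, 0, 2/5],
b = (0, 14/15, 0).
Solving gives a_0 = 0, a_1 = 7/5, a_2 = 0, so
  g(x) = 7*x/5.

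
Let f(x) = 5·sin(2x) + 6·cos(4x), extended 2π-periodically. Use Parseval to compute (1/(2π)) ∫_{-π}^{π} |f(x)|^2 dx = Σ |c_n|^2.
Σ |c_n|^2 = 61/2

Expand |f|^2 and use orthogonality of {sin(nx), cos(mx)} on [-π, π]:
  ∫_{-π}^{π} sin(nx)^2 dx = π, ∫ cos(mx)^2 dx = π, and cross terms integrate to 0.
So ∫_{-π}^{π} f(x)^2 dx = 5^2 · π + 6^2 · π = (25 + 36)π.
Divide by 2π: (25 + 36)/2 = 61/2.
By Parseval, this equals Σ |c_n|^2.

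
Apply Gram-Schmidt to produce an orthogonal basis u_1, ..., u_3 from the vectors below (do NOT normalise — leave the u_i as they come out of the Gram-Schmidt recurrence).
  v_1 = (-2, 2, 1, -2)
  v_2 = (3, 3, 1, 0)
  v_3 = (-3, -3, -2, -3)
Orthogonal basis:
  u_1 = (-2, 2, 1, -2)
  u_2 = (41/13, 37/13, 12/13, 2/13)
  u_3 = (1, -23/41, -54/41, -91/41)

Apply the Gram-Schmidt recurrence
  u_1 = v_1
  u_i = v_i − Σ_{j<i} ((v_i · u_j) / (u_j · u_j)) · u_j.

Step by step this gives:
  u_1 = (-2, 2, 1, -2)
  u_2 = (41/13, 37/13, 12/13, 2/13)
  u_3 = (1, -23/41, -54/41, -91/41)

Orthogonality check:
  u_2 · u_1 = 0 (should be 0)
  u_3 · u_1 = 0 (should be 0)
  u_3 · u_2 = 0 (should be 0)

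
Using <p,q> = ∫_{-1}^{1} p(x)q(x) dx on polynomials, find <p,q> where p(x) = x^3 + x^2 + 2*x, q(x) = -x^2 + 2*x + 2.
<p,q> = 22/5

Expand the product: p(x)·q(x) = -x^5 + x^4 + 2*x^3 + 6*x^2 + 4*x.
∫_{-1}^{1} of each monomial x^k gives [2/(k+1) if k even, 0 if k odd]. Integrating term-by-term (or equivalently evaluating the antiderivative F(x) = -x^6/6 + x^5/5 + x^4/2 + 2*x^3 + 2*x^2 at the endpoints):
  F(1) − F(−1) = 68/15 − (2/15) = 22/5.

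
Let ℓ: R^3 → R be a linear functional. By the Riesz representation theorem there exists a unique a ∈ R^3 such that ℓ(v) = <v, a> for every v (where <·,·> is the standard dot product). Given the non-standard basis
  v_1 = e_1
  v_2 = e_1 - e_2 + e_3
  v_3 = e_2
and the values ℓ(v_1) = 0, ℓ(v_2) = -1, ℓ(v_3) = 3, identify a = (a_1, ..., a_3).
a = (0, 3, 2)

Write a = (a_1, ..., a_3) in the standard basis. For each basis vector v_i, ℓ(v_i) = <v_i, a> is a linear equation in the a_j's. Collect the n equations into a matrix system V a = ℓ, where row i of V is v_i (expressed in the standard basis). Since V is invertible (lower-triangular with 1s on the diagonal, up to permutation), solve by back-substitution:
  V =
[[1, 0, 0],
 [1, -1, 1],
 [0, 1, 0]]
  V a = (0, -1, 3)
Solving gives a = (0, 3, 2).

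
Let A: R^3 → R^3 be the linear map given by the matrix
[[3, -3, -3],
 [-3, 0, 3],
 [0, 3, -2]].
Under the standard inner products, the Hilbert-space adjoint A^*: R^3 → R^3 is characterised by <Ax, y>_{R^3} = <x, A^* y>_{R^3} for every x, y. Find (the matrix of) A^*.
A^* = A^T =
[[3, -3, 0],
 [-3, 0, 3],
 [-3, 3, -2]]

For real matrices with standard dot products, the defining identity <Ax, y> = <x, A^* y> gives (Ax)^T y = x^T (A^*) y, i.e. x^T A^T y = x^T (A^*) y. Since this holds for all x, y, we must have A^* = A^T. Therefore
A^* =
[[3, -3, 0],
 [-3, 0, 3],
 [-3, 3, -2]].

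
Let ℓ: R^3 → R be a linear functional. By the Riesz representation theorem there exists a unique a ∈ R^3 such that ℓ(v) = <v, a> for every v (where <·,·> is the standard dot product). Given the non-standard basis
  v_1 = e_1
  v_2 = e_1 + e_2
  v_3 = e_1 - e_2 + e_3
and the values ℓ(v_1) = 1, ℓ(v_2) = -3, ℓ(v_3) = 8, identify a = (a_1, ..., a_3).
a = (1, -4, 3)

Write a = (a_1, ..., a_3) in the standard basis. For each basis vector v_i, ℓ(v_i) = <v_i, a> is a linear equation in the a_j's. Collect the n equations into a matrix system V a = ℓ, where row i of V is v_i (expressed in the standard basis). Since V is invertible (lower-triangular with 1s on the diagonal, up to permutation), solve by back-substitution:
  V =
[[1, 0, 0],
 [1, 1, 0],
 [1, -1, 1]]
  V a = (1, -3, 8)
Solving gives a = (1, -4, 3).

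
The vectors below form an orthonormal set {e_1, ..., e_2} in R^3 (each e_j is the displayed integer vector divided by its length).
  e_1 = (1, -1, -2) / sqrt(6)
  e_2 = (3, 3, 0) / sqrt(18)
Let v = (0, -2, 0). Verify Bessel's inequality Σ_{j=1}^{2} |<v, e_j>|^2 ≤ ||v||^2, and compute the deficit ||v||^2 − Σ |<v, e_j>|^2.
Σ |<v, e_j>|^2 = 8/3; ||v||^2 = 4; deficit = 4/3

Write each e_j = u_j / sqrt(<u_j, u_j>) where u_j is the displayed integer vector. Then <v, e_j> = <v, u_j> / sqrt(<u_j, u_j>), so |<v, e_j>|^2 = <v, u_j>^2 / <u_j, u_j>.
Coefficients: <v, e_1> = 2/sqrt(6), <v, e_2> = -6/sqrt(18).
Square and sum: Σ |<v, e_j>|^2 = 8/3.
Compute ||v||^2 = v·v = 4.
Deficit = 4 − 8/3 = 4/3 ≥ 0, confirming Bessel's inequality. (The deficit equals ||v − Σ <v,e_j> e_j||^2, the squared distance from v to span{e_j}.)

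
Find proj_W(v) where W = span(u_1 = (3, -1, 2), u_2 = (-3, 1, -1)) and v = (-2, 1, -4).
proj_W(v) = (-21/10, 7/10, -4)

Set up U = [u_1 | ... | u_2] ∈ R^(3×2). The projector onto W = col(U) is P = U (U^T U)^(-1) U^T.
Compute U^T U =
  [14, -12]
  [-12, 11],
and U^T v = (-15, 11).
Solve U^T U · c = U^T v for the coefficients: c = (-33/10, -13/5). The projection is proj_W(v) = U c.
Check: (v - proj_W(v)) · u_1 = 0  (should be 0).
Check: (v - proj_W(v)) · u_2 = 0  (should be 0).
Result: proj_W(v) = (-21/10, 7/10, -4).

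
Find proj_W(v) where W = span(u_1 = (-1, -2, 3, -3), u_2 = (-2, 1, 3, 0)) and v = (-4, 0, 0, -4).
proj_W(v) = (-232/241, -264/241, 576/241, -456/241)

Set up U = [u_1 | ... | u_2] ∈ R^(4×2). The projector onto W = col(U) is P = U (U^T U)^(-1) U^T.
Compute U^T U =
  [23, 9]
  [9, 14],
and U^T v = (16, 8).
Solve U^T U · c = U^T v for the coefficients: c = (152/241, 40/241). The projection is proj_W(v) = U c.
Check: (v - proj_W(v)) · u_1 = 0  (should be 0).
Check: (v - proj_W(v)) · u_2 = 0  (should be 0).
Result: proj_W(v) = (-232/241, -264/241, 576/241, -456/241).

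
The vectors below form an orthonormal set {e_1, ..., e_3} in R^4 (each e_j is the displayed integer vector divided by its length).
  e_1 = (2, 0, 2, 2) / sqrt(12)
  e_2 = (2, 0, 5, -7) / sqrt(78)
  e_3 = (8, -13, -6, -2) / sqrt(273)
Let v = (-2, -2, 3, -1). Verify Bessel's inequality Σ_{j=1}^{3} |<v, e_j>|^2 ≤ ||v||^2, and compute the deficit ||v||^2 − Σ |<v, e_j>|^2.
Σ |<v, e_j>|^2 = 30/7; ||v||^2 = 18; deficit = 96/7

Write each e_j = u_j / sqrt(<u_j, u_j>) where u_j is the displayed integer vector. Then <v, e_j> = <v, u_j> / sqrt(<u_j, u_j>), so |<v, e_j>|^2 = <v, u_j>^2 / <u_j, u_j>.
Coefficients: <v, e_1> = 0/sqrt(12), <v, e_2> = 18/sqrt(78), <v, e_3> = -6/sqrt(273).
Square and sum: Σ |<v, e_j>|^2 = 30/7.
Compute ||v||^2 = v·v = 18.
Deficit = 18 − 30/7 = 96/7 ≥ 0, confirming Bessel's inequality. (The deficit equals ||v − Σ <v,e_j> e_j||^2, the squared distance from v to span{e_j}.)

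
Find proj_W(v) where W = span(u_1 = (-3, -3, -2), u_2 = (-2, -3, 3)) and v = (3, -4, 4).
proj_W(v) = (-66/403, -39/31, 1867/403)

Set up U = [u_1 | ... | u_2] ∈ R^(3×2). The projector onto W = col(U) is P = U (U^T U)^(-1) U^T.
Compute U^T U =
  [22, 9]
  [9, 22],
and U^T v = (-5, 18).
Solve U^T U · c = U^T v for the coefficients: c = (-272/403, 441/403). The projection is proj_W(v) = U c.
Check: (v - proj_W(v)) · u_1 = 0  (should be 0).
Check: (v - proj_W(v)) · u_2 = 0  (should be 0).
Result: proj_W(v) = (-66/403, -39/31, 1867/403).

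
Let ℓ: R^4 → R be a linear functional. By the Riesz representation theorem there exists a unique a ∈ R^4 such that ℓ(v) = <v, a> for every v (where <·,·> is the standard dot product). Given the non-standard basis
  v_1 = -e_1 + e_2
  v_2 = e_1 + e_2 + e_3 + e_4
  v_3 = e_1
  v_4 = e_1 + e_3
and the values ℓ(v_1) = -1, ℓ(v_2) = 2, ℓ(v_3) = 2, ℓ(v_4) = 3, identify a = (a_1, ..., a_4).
a = (2, 1, 1, -2)

Write a = (a_1, ..., a_4) in the standard basis. For each basis vector v_i, ℓ(v_i) = <v_i, a> is a linear equation in the a_j's. Collect the n equations into a matrix system V a = ℓ, where row i of V is v_i (expressed in the standard basis). Since V is invertible (lower-triangular with 1s on the diagonal, up to permutation), solve by back-substitution:
  V =
[[-1, 1, 0, 0],
 [1, 1, 1, 1],
 [1, 0, 0, 0],
 [1, 0, 1, 0]]
  V a = (-1, 2, 2, 3)
Solving gives a = (2, 1, 1, -2).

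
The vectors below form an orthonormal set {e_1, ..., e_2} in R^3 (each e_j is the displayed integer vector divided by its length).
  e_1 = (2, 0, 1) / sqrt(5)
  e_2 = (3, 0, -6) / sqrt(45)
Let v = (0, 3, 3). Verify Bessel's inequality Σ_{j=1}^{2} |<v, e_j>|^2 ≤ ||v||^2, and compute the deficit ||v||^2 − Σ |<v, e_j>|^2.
Σ |<v, e_j>|^2 = 9; ||v||^2 = 18; deficit = 9

Write each e_j = u_j / sqrt(<u_j, u_j>) where u_j is the displayed integer vector. Then <v, e_j> = <v, u_j> / sqrt(<u_j, u_j>), so |<v, e_j>|^2 = <v, u_j>^2 / <u_j, u_j>.
Coefficients: <v, e_1> = 3/sqrt(5), <v, e_2> = -18/sqrt(45).
Square and sum: Σ |<v, e_j>|^2 = 9.
Compute ||v||^2 = v·v = 18.
Deficit = 18 − 9 = 9 ≥ 0, confirming Bessel's inequality. (The deficit equals ||v − Σ <v,e_j> e_j||^2, the squared distance from v to span{e_j}.)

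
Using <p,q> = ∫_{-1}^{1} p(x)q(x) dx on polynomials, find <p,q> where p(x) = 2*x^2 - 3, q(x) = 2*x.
<p,q> = 0

Expand the product: p(x)·q(x) = 4*x^3 - 6*x.
∫_{-1}^{1} of each monomial x^k gives [2/(k+1) if k even, 0 if k odd]. Integrating term-by-term (or equivalently evaluating the antiderivative F(x) = x^4 - 3*x^2 at the endpoints):
  F(1) − F(−1) = -2 − (-2) = 0.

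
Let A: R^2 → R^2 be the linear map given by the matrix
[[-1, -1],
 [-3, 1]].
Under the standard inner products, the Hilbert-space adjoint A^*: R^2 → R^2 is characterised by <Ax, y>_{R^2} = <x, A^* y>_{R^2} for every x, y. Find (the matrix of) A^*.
A^* = A^T =
[[-1, -3],
 [-1, 1]]

For real matrices with standard dot products, the defining identity <Ax, y> = <x, A^* y> gives (Ax)^T y = x^T (A^*) y, i.e. x^T A^T y = x^T (A^*) y. Since this holds for all x, y, we must have A^* = A^T. Therefore
A^* =
[[-1, -3],
 [-1, 1]].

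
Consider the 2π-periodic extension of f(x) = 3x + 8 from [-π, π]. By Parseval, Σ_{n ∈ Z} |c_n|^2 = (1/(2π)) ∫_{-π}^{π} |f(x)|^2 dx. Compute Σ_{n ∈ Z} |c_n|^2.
Σ |c_n|^2 = 3π^2 + 64

Expand and integrate term by term over [-π, π]:
  ∫ (3x)^2 dx = 9·(2π^3/3); ∫ 2·3·(8)·x dx = 0 (odd integrand); ∫ 8^2 dx = 64·2π.
So (1/(2π)) ∫_{-π}^{π} (3x + 8)^2 dx = 9π^2/3 + 64 = 3π^2 + 64.
Parseval ⇒ Σ |c_n|^2 = 3π^2 + 64.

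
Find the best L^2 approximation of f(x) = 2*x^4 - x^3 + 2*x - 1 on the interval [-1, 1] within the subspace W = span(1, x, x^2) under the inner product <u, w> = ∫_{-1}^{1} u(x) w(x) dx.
g(x) = 12*x^2/7 + 7*x/5 - 41/35

The best approximation g ∈ W is the orthogonal projection of f onto W. Writing g = a_0 + a_1 x + a_2 x^2, the coefficients solve the normal equations G · a = b where
  G_{ij} = <φ_i, φ_j> and b_i = <f, φ_i>, with φ_0 = 1, φ_1 = x, φ_2 = x^2.
G =
  [2, 0, 2/3]
  [0, 2/3, 0]
  [2/3, 0, 2/5],
b = (-6/5, 14/15, -2/21).
Solving gives a_0 = -41/35, a_1 = 7/5, a_2 = 12/7, so
  g(x) = 12*x^2/7 + 7*x/5 - 41/35.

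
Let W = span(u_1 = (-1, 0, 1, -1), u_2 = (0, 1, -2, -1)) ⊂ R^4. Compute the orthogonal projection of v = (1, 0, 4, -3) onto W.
proj_W(v) = (-31/17, -9/17, 49/17, -22/17)

Set up U = [u_1 | ... | u_2] ∈ R^(4×2). The projector onto W = col(U) is P = U (U^T U)^(-1) U^T.
Compute U^T U =
  [3, -1]
  [-1, 6],
and U^T v = (6, -5).
Solve U^T U · c = U^T v for the coefficients: c = (31/17, -9/17). The projection is proj_W(v) = U c.
Check: (v - proj_W(v)) · u_1 = 0  (should be 0).
Check: (v - proj_W(v)) · u_2 = 0  (should be 0).
Result: proj_W(v) = (-31/17, -9/17, 49/17, -22/17).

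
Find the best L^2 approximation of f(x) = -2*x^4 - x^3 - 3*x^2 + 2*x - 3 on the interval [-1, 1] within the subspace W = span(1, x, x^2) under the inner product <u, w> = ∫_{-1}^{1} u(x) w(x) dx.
g(x) = -33*x^2/7 + 7*x/5 - 99/35

The best approximation g ∈ W is the orthogonal projection of f onto W. Writing g = a_0 + a_1 x + a_2 x^2, the coefficients solve the normal equations G · a = b where
  G_{ij} = <φ_i, φ_j> and b_i = <f, φ_i>, with φ_0 = 1, φ_1 = x, φ_2 = x^2.
G =
  [2, 0, 2/3]
  [0, 2/3, 0]
  [2/3, 0, 2/5],
b = (-44/5, 14/15, -132/35).
Solving gives a_0 = -99/35, a_1 = 7/5, a_2 = -33/7, so
  g(x) = -33*x^2/7 + 7*x/5 - 99/35.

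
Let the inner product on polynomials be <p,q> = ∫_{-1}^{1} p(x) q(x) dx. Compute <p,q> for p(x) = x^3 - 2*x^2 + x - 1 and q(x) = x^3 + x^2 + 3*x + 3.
<p,q> = -796/105

Expand the product: p(x)·q(x) = x^6 - x^5 + 2*x^4 - 3*x^3 - 4*x^2 - 3.
∫_{-1}^{1} of each monomial x^k gives [2/(k+1) if k even, 0 if k odd]. Integrating term-by-term (or equivalently evaluating the antiderivative F(x) = x^7/7 - x^6/6 + 2*x^5/5 - 3*x^4/4 - 4*x^3/3 - 3*x at the endpoints):
  F(1) − F(−1) = -659/140 − (1207/420) = -796/105.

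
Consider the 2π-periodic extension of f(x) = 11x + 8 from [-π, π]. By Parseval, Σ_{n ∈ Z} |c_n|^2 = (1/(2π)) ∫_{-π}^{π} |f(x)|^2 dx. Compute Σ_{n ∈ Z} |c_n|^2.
Σ |c_n|^2 = 121π^2/3 + 64

Expand and integrate term by term over [-π, π]:
  ∫ (11x)^2 dx = 121·(2π^3/3); ∫ 2·11·(8)·x dx = 0 (odd integrand); ∫ 8^2 dx = 64·2π.
So (1/(2π)) ∫_{-π}^{π} (11x + 8)^2 dx = 121π^2/3 + 64 = 121π^2/3 + 64.
Parseval ⇒ Σ |c_n|^2 = 121π^2/3 + 64.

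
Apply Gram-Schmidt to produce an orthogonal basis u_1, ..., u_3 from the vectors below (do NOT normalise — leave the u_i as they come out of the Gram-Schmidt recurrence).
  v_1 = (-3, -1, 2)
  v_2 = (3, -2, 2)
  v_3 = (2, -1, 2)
Orthogonal basis:
  u_1 = (-3, -1, 2)
  u_2 = (33/14, -31/14, 17/7)
  u_3 = (20/229, 120/229, 90/229)

Apply the Gram-Schmidt recurrence
  u_1 = v_1
  u_i = v_i − Σ_{j<i} ((v_i · u_j) / (u_j · u_j)) · u_j.

Step by step this gives:
  u_1 = (-3, -1, 2)
  u_2 = (33/14, -31/14, 17/7)
  u_3 = (20/229, 120/229, 90/229)

Orthogonality check:
  u_2 · u_1 = 0 (should be 0)
  u_3 · u_1 = 0 (should be 0)
  u_3 · u_2 = 0 (should be 0)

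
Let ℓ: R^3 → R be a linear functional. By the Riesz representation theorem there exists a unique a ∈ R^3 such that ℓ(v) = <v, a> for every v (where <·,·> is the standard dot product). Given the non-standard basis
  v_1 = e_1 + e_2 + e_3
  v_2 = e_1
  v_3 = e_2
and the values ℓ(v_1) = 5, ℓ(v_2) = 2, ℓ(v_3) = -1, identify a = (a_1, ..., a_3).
a = (2, -1, 4)

Write a = (a_1, ..., a_3) in the standard basis. For each basis vector v_i, ℓ(v_i) = <v_i, a> is a linear equation in the a_j's. Collect the n equations into a matrix system V a = ℓ, where row i of V is v_i (expressed in the standard basis). Since V is invertible (lower-triangular with 1s on the diagonal, up to permutation), solve by back-substitution:
  V =
[[1, 1, 1],
 [1, 0, 0],
 [0, 1, 0]]
  V a = (5, 2, -1)
Solving gives a = (2, -1, 4).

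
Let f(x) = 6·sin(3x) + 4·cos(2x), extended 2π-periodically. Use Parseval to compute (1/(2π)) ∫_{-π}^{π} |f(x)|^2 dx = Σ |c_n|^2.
Σ |c_n|^2 = 26

Expand |f|^2 and use orthogonality of {sin(nx), cos(mx)} on [-π, π]:
  ∫_{-π}^{π} sin(nx)^2 dx = π, ∫ cos(mx)^2 dx = π, and cross terms integrate to 0.
So ∫_{-π}^{π} f(x)^2 dx = 6^2 · π + 4^2 · π = (36 + 16)π.
Divide by 2π: (36 + 16)/2 = 26.
By Parseval, this equals Σ |c_n|^2.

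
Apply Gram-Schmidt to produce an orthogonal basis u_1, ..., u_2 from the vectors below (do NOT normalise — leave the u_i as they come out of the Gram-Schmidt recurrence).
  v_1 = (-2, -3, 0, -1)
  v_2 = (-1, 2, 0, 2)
Orthogonal basis:
  u_1 = (-2, -3, 0, -1)
  u_2 = (-13/7, 5/7, 0, 11/7)

Apply the Gram-Schmidt recurrence
  u_1 = v_1
  u_i = v_i − Σ_{j<i} ((v_i · u_j) / (u_j · u_j)) · u_j.

Step by step this gives:
  u_1 = (-2, -3, 0, -1)
  u_2 = (-13/7, 5/7, 0, 11/7)

Orthogonality check:
  u_2 · u_1 = 0 (should be 0)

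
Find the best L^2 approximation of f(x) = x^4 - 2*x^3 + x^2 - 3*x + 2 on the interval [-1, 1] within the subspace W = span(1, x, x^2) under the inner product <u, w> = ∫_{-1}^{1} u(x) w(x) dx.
g(x) = 13*x^2/7 - 21*x/5 + 67/35

The best approximation g ∈ W is the orthogonal projection of f onto W. Writing g = a_0 + a_1 x + a_2 x^2, the coefficients solve the normal equations G · a = b where
  G_{ij} = <φ_i, φ_j> and b_i = <f, φ_i>, with φ_0 = 1, φ_1 = x, φ_2 = x^2.
G =
  [2, 0, 2/3]
  [0, 2/3, 0]
  [2/3, 0, 2/5],
b = (76/15, -14/5, 212/105).
Solving gives a_0 = 67/35, a_1 = -21/5, a_2 = 13/7, so
  g(x) = 13*x^2/7 - 21*x/5 + 67/35.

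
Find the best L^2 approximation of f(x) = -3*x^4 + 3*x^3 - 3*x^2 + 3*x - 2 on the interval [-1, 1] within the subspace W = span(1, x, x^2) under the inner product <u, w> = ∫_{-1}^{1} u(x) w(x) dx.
g(x) = -39*x^2/7 + 24*x/5 - 61/35

The best approximation g ∈ W is the orthogonal projection of f onto W. Writing g = a_0 + a_1 x + a_2 x^2, the coefficients solve the normal equations G · a = b where
  G_{ij} = <φ_i, φ_j> and b_i = <f, φ_i>, with φ_0 = 1, φ_1 = x, φ_2 = x^2.
G =
  [2, 0, 2/3]
  [0, 2/3, 0]
  [2/3, 0, 2/5],
b = (-36/5, 16/5, -356/105).
Solving gives a_0 = -61/35, a_1 = 24/5, a_2 = -39/7, so
  g(x) = -39*x^2/7 + 24*x/5 - 61/35.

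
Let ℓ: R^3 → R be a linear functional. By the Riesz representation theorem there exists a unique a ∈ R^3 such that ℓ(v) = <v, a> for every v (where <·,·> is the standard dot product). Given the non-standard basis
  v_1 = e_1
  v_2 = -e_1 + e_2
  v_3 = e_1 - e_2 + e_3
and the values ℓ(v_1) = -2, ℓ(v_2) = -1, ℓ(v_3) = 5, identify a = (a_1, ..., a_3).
a = (-2, -3, 4)

Write a = (a_1, ..., a_3) in the standard basis. For each basis vector v_i, ℓ(v_i) = <v_i, a> is a linear equation in the a_j's. Collect the n equations into a matrix system V a = ℓ, where row i of V is v_i (expressed in the standard basis). Since V is invertible (lower-triangular with 1s on the diagonal, up to permutation), solve by back-substitution:
  V =
[[1, 0, 0],
 [-1, 1, 0],
 [1, -1, 1]]
  V a = (-2, -1, 5)
Solving gives a = (-2, -3, 4).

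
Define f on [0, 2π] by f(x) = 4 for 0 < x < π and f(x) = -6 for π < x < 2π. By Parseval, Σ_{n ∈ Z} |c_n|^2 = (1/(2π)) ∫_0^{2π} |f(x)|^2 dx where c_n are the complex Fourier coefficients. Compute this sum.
Σ |c_n|^2 = 26

Parseval equates the L^2 energy of f (normalised by 1/(2π)) with the ℓ^2 sum of its Fourier coefficients: (1/(2π)) ∫_0^{2π} |f|^2 = Σ |c_n|^2.
Compute the left side: (1/(2π)) [∫_0^π 4^2 dx + ∫_π^{2π} (-6)^2 dx] = (1/(2π)) · (16π + 36π) = (16 + 36)/2 = 26.
So Σ_{n ∈ Z} |c_n|^2 = 26.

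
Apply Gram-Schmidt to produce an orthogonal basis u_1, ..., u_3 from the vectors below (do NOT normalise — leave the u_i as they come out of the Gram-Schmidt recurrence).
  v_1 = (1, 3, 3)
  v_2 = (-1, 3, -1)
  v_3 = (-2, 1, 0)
Orthogonal basis:
  u_1 = (1, 3, 3)
  u_2 = (-24/19, 42/19, -34/19)
  u_3 = (-33/23, -11/46, 33/46)

Apply the Gram-Schmidt recurrence
  u_1 = v_1
  u_i = v_i − Σ_{j<i} ((v_i · u_j) / (u_j · u_j)) · u_j.

Step by step this gives:
  u_1 = (1, 3, 3)
  u_2 = (-24/19, 42/19, -34/19)
  u_3 = (-33/23, -11/46, 33/46)

Orthogonality check:
  u_2 · u_1 = 0 (should be 0)
  u_3 · u_1 = 0 (should be 0)
  u_3 · u_2 = 0 (should be 0)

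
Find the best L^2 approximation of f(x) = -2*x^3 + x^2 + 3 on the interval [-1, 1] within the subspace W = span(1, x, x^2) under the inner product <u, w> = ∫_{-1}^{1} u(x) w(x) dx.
g(x) = x^2 - 6*x/5 + 3

The best approximation g ∈ W is the orthogonal projection of f onto W. Writing g = a_0 + a_1 x + a_2 x^2, the coefficients solve the normal equations G · a = b where
  G_{ij} = <φ_i, φ_j> and b_i = <f, φ_i>, with φ_0 = 1, φ_1 = x, φ_2 = x^2.
G =
  [2, 0, 2/3]
  [0, 2/3, 0]
  [2/3, 0, 2/5],
b = (20/3, -4/5, 12/5).
Solving gives a_0 = 3, a_1 = -6/5, a_2 = 1, so
  g(x) = x^2 - 6*x/5 + 3.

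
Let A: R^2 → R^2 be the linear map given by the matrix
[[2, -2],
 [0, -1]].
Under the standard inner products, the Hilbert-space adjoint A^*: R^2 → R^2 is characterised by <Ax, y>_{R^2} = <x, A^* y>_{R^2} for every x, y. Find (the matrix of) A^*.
A^* = A^T =
[[2, 0],
 [-2, -1]]

For real matrices with standard dot products, the defining identity <Ax, y> = <x, A^* y> gives (Ax)^T y = x^T (A^*) y, i.e. x^T A^T y = x^T (A^*) y. Since this holds for all x, y, we must have A^* = A^T. Therefore
A^* =
[[2, 0],
 [-2, -1]].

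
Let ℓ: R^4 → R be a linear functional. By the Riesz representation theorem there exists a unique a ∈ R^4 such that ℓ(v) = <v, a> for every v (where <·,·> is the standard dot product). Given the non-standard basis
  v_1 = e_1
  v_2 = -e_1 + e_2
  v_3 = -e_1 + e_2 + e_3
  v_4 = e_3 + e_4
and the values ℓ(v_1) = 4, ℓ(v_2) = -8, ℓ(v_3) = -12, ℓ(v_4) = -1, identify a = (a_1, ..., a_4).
a = (4, -4, -4, 3)

Write a = (a_1, ..., a_4) in the standard basis. For each basis vector v_i, ℓ(v_i) = <v_i, a> is a linear equation in the a_j's. Collect the n equations into a matrix system V a = ℓ, where row i of V is v_i (expressed in the standard basis). Since V is invertible (lower-triangular with 1s on the diagonal, up to permutation), solve by back-substitution:
  V =
[[1, 0, 0, 0],
 [-1, 1, 0, 0],
 [-1, 1, 1, 0],
 [0, 0, 1, 1]]
  V a = (4, -8, -12, -1)
Solving gives a = (4, -4, -4, 3).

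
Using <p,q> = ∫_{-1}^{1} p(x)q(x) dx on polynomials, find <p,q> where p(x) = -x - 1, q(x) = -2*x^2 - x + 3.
<p,q> = -4

Expand the product: p(x)·q(x) = 2*x^3 + 3*x^2 - 2*x - 3.
∫_{-1}^{1} of each monomial x^k gives [2/(k+1) if k even, 0 if k odd]. Integrating term-by-term (or equivalently evaluating the antiderivative F(x) = x^4/2 + x^3 - x^2 - 3*x at the endpoints):
  F(1) − F(−1) = -5/2 − (3/2) = -4.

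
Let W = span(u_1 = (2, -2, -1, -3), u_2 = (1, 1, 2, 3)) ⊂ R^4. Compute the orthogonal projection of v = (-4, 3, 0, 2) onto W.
proj_W(v) = (-620/149, 360/149, -15/149, 345/149)

Set up U = [u_1 | ... | u_2] ∈ R^(4×2). The projector onto W = col(U) is P = U (U^T U)^(-1) U^T.
Compute U^T U =
  [18, -11]
  [-11, 15],
and U^T v = (-20, 5).
Solve U^T U · c = U^T v for the coefficients: c = (-245/149, -130/149). The projection is proj_W(v) = U c.
Check: (v - proj_W(v)) · u_1 = 0  (should be 0).
Check: (v - proj_W(v)) · u_2 = 0  (should be 0).
Result: proj_W(v) = (-620/149, 360/149, -15/149, 345/149).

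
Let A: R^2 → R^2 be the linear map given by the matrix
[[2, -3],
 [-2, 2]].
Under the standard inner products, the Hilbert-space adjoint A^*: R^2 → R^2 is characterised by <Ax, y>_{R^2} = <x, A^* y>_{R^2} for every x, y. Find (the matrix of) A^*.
A^* = A^T =
[[2, -2],
 [-3, 2]]

For real matrices with standard dot products, the defining identity <Ax, y> = <x, A^* y> gives (Ax)^T y = x^T (A^*) y, i.e. x^T A^T y = x^T (A^*) y. Since this holds for all x, y, we must have A^* = A^T. Therefore
A^* =
[[2, -2],
 [-3, 2]].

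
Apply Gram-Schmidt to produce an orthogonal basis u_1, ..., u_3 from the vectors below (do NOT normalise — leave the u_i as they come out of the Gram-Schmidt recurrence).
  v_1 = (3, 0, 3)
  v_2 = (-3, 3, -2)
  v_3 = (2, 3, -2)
Orthogonal basis:
  u_1 = (3, 0, 3)
  u_2 = (-1/2, 3, 1/2)
  u_3 = (45/19, 15/19, -45/19)

Apply the Gram-Schmidt recurrence
  u_1 = v_1
  u_i = v_i − Σ_{j<i} ((v_i · u_j) / (u_j · u_j)) · u_j.

Step by step this gives:
  u_1 = (3, 0, 3)
  u_2 = (-1/2, 3, 1/2)
  u_3 = (45/19, 15/19, -45/19)

Orthogonality check:
  u_2 · u_1 = 0 (should be 0)
  u_3 · u_1 = 0 (should be 0)
  u_3 · u_2 = 0 (should be 0)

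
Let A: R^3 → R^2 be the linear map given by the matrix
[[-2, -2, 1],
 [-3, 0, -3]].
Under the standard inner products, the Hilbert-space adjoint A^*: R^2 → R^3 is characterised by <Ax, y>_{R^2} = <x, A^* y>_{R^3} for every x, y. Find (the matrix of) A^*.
A^* = A^T =
[[-2, -3],
 [-2, 0],
 [1, -3]]

For real matrices with standard dot products, the defining identity <Ax, y> = <x, A^* y> gives (Ax)^T y = x^T (A^*) y, i.e. x^T A^T y = x^T (A^*) y. Since this holds for all x, y, we must have A^* = A^T. Therefore
A^* =
[[-2, -3],
 [-2, 0],
 [1, -3]].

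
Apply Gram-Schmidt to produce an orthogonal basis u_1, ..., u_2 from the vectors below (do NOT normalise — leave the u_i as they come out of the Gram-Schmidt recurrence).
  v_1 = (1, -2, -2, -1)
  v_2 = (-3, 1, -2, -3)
Orthogonal basis:
  u_1 = (1, -2, -2, -1)
  u_2 = (-16/5, 7/5, -8/5, -14/5)

Apply the Gram-Schmidt recurrence
  u_1 = v_1
  u_i = v_i − Σ_{j<i} ((v_i · u_j) / (u_j · u_j)) · u_j.

Step by step this gives:
  u_1 = (1, -2, -2, -1)
  u_2 = (-16/5, 7/5, -8/5, -14/5)

Orthogonality check:
  u_2 · u_1 = 0 (should be 0)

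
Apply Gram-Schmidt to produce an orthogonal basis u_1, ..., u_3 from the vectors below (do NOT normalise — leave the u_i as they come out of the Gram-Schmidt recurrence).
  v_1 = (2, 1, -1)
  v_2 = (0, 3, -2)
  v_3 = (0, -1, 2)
Orthogonal basis:
  u_1 = (2, 1, -1)
  u_2 = (-5/3, 13/6, -7/6)
  u_3 = (8/53, 32/53, 48/53)

Apply the Gram-Schmidt recurrence
  u_1 = v_1
  u_i = v_i − Σ_{j<i} ((v_i · u_j) / (u_j · u_j)) · u_j.

Step by step this gives:
  u_1 = (2, 1, -1)
  u_2 = (-5/3, 13/6, -7/6)
  u_3 = (8/53, 32/53, 48/53)

Orthogonality check:
  u_2 · u_1 = 0 (should be 0)
  u_3 · u_1 = 0 (should be 0)
  u_3 · u_2 = 0 (should be 0)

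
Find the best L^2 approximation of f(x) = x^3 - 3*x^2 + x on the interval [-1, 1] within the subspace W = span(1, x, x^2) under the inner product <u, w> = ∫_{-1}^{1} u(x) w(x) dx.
g(x) = -3*x^2 + 8*x/5

The best approximation g ∈ W is the orthogonal projection of f onto W. Writing g = a_0 + a_1 x + a_2 x^2, the coefficients solve the normal equations G · a = b where
  G_{ij} = <φ_i, φ_j> and b_i = <f, φ_i>, with φ_0 = 1, φ_1 = x, φ_2 = x^2.
G =
  [2, 0, 2/3]
  [0, 2/3, 0]
  [2/3, 0, 2/5],
b = (-2, 16/15, -6/5).
Solving gives a_0 = 0, a_1 = 8/5, a_2 = -3, so
  g(x) = -3*x^2 + 8*x/5.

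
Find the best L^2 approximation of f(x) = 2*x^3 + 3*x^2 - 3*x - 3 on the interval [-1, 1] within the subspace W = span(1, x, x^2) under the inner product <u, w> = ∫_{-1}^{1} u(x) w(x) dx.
g(x) = 3*x^2 - 9*x/5 - 3

The best approximation g ∈ W is the orthogonal projection of f onto W. Writing g = a_0 + a_1 x + a_2 x^2, the coefficients solve the normal equations G · a = b where
  G_{ij} = <φ_i, φ_j> and b_i = <f, φ_i>, with φ_0 = 1, φ_1 = x, φ_2 = x^2.
G =
  [2, 0, 2/3]
  [0, 2/3, 0]
  [2/3, 0, 2/5],
b = (-4, -6/5, -4/5).
Solving gives a_0 = -3, a_1 = -9/5, a_2 = 3, so
  g(x) = 3*x^2 - 9*x/5 - 3.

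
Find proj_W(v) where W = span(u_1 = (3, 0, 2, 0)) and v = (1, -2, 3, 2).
proj_W(v) = (27/13, 0, 18/13, 0)

Set up U = [u_1 | ... | u_1] ∈ R^(4×1). The projector onto W = col(U) is P = U (U^T U)^(-1) U^T.
Compute U^T U =
  [13],
and U^T v = (9).
Solve U^T U · c = U^T v for the coefficients: c = (9/13). The projection is proj_W(v) = U c.
Check: (v - proj_W(v)) · u_1 = 0  (should be 0).
Result: proj_W(v) = (27/13, 0, 18/13, 0).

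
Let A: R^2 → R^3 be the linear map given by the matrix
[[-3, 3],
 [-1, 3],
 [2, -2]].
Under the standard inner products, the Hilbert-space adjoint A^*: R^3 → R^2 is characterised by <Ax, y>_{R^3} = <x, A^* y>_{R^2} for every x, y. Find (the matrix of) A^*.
A^* = A^T =
[[-3, -1, 2],
 [3, 3, -2]]

For real matrices with standard dot products, the defining identity <Ax, y> = <x, A^* y> gives (Ax)^T y = x^T (A^*) y, i.e. x^T A^T y = x^T (A^*) y. Since this holds for all x, y, we must have A^* = A^T. Therefore
A^* =
[[-3, -1, 2],
 [3, 3, -2]].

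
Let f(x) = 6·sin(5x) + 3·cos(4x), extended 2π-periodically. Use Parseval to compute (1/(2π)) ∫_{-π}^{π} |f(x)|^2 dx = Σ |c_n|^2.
Σ |c_n|^2 = 45/2

Expand |f|^2 and use orthogonality of {sin(nx), cos(mx)} on [-π, π]:
  ∫_{-π}^{π} sin(nx)^2 dx = π, ∫ cos(mx)^2 dx = π, and cross terms integrate to 0.
So ∫_{-π}^{π} f(x)^2 dx = 6^2 · π + 3^2 · π = (36 + 9)π.
Divide by 2π: (36 + 9)/2 = 45/2.
By Parseval, this equals Σ |c_n|^2.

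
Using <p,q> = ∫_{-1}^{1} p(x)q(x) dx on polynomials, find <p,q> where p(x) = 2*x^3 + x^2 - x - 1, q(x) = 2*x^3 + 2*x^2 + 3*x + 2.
<p,q> = -86/35

Expand the product: p(x)·q(x) = 4*x^6 + 6*x^5 + 6*x^4 + 3*x^3 - 3*x^2 - 5*x - 2.
∫_{-1}^{1} of each monomial x^k gives [2/(k+1) if k even, 0 if k odd]. Integrating term-by-term (or equivalently evaluating the antiderivative F(x) = 4*x^7/7 + x^6 + 6*x^5/5 + 3*x^4/4 - x^3 - 5*x^2/2 - 2*x at the endpoints):
  F(1) − F(−1) = -277/140 − (67/140) = -86/35.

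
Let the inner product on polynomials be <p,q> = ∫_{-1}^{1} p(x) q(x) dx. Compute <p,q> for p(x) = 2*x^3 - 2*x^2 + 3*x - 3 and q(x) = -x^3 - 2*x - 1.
<p,q> = -4/105

Expand the product: p(x)·q(x) = -2*x^6 + 2*x^5 - 7*x^4 + 5*x^3 - 4*x^2 + 3*x + 3.
∫_{-1}^{1} of each monomial x^k gives [2/(k+1) if k even, 0 if k odd]. Integrating term-by-term (or equivalently evaluating the antiderivative F(x) = -2*x^7/7 + x^6/3 - 7*x^5/5 + 5*x^4/4 - 4*x^3/3 + 3*x^2/2 + 3*x at the endpoints):
  F(1) − F(−1) = 429/140 − (1303/420) = -4/105.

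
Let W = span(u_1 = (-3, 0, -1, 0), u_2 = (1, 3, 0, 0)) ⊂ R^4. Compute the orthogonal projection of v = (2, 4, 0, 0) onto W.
proj_W(v) = (176/91, 366/91, 18/91, 0)

Set up U = [u_1 | ... | u_2] ∈ R^(4×2). The projector onto W = col(U) is P = U (U^T U)^(-1) U^T.
Compute U^T U =
  [10, -3]
  [-3, 10],
and U^T v = (-6, 14).
Solve U^T U · c = U^T v for the coefficients: c = (-18/91, 122/91). The projection is proj_W(v) = U c.
Check: (v - proj_W(v)) · u_1 = 0  (should be 0).
Check: (v - proj_W(v)) · u_2 = 0  (should be 0).
Result: proj_W(v) = (176/91, 366/91, 18/91, 0).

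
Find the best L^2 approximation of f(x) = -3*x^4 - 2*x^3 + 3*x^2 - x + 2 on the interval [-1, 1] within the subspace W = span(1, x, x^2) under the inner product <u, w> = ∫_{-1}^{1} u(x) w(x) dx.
g(x) = 3*x^2/7 - 11*x/5 + 79/35

The best approximation g ∈ W is the orthogonal projection of f onto W. Writing g = a_0 + a_1 x + a_2 x^2, the coefficients solve the normal equations G · a = b where
  G_{ij} = <φ_i, φ_j> and b_i = <f, φ_i>, with φ_0 = 1, φ_1 = x, φ_2 = x^2.
G =
  [2, 0, 2/3]
  [0, 2/3, 0]
  [2/3, 0, 2/5],
b = (24/5, -22/15, 176/105).
Solving gives a_0 = 79/35, a_1 = -11/5, a_2 = 3/7, so
  g(x) = 3*x^2/7 - 11*x/5 + 79/35.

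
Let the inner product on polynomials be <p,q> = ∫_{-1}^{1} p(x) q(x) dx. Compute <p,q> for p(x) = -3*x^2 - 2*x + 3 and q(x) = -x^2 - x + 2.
<p,q> = 128/15

Expand the product: p(x)·q(x) = 3*x^4 + 5*x^3 - 7*x^2 - 7*x + 6.
∫_{-1}^{1} of each monomial x^k gives [2/(k+1) if k even, 0 if k odd]. Integrating term-by-term (or equivalently evaluating the antiderivative F(x) = 3*x^5/5 + 5*x^4/4 - 7*x^3/3 - 7*x^2/2 + 6*x at the endpoints):
  F(1) − F(−1) = 121/60 − (-391/60) = 128/15.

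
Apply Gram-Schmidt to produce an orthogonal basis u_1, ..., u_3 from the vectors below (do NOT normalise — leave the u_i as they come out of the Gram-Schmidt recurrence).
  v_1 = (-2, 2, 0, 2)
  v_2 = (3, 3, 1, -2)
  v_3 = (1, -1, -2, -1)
Orthogonal basis:
  u_1 = (-2, 2, 0, 2)
  u_2 = (7/3, 11/3, 1, -4/3)
  u_3 = (14/65, 22/65, -124/65, -8/65)

Apply the Gram-Schmidt recurrence
  u_1 = v_1
  u_i = v_i − Σ_{j<i} ((v_i · u_j) / (u_j · u_j)) · u_j.

Step by step this gives:
  u_1 = (-2, 2, 0, 2)
  u_2 = (7/3, 11/3, 1, -4/3)
  u_3 = (14/65, 22/65, -124/65, -8/65)

Orthogonality check:
  u_2 · u_1 = 0 (should be 0)
  u_3 · u_1 = 0 (should be 0)
  u_3 · u_2 = 0 (should be 0)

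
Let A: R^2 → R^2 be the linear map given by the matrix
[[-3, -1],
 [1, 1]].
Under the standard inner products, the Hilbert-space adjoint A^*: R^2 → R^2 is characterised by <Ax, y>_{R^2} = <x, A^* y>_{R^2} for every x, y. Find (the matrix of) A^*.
A^* = A^T =
[[-3, 1],
 [-1, 1]]

For real matrices with standard dot products, the defining identity <Ax, y> = <x, A^* y> gives (Ax)^T y = x^T (A^*) y, i.e. x^T A^T y = x^T (A^*) y. Since this holds for all x, y, we must have A^* = A^T. Therefore
A^* =
[[-3, 1],
 [-1, 1]].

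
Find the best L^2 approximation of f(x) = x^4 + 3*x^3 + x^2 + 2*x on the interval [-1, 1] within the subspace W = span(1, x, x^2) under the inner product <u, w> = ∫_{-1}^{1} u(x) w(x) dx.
g(x) = 13*x^2/7 + 19*x/5 - 3/35

The best approximation g ∈ W is the orthogonal projection of f onto W. Writing g = a_0 + a_1 x + a_2 x^2, the coefficients solve the normal equations G · a = b where
  G_{ij} = <φ_i, φ_j> and b_i = <f, φ_i>, with φ_0 = 1, φ_1 = x, φ_2 = x^2.
G =
  [2, 0, 2/3]
  [0, 2/3, 0]
  [2/3, 0, 2/5],
b = (16/15, 38/15, 24/35).
Solving gives a_0 = -3/35, a_1 = 19/5, a_2 = 13/7, so
  g(x) = 13*x^2/7 + 19*x/5 - 3/35.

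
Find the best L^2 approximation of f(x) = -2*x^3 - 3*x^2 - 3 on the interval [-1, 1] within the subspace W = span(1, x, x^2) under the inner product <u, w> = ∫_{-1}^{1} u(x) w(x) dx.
g(x) = -3*x^2 - 6*x/5 - 3

The best approximation g ∈ W is the orthogonal projection of f onto W. Writing g = a_0 + a_1 x + a_2 x^2, the coefficients solve the normal equations G · a = b where
  G_{ij} = <φ_i, φ_j> and b_i = <f, φ_i>, with φ_0 = 1, φ_1 = x, φ_2 = x^2.
G =
  [2, 0, 2/3]
  [0, 2/3, 0]
  [2/3, 0, 2/5],
b = (-8, -4/5, -16/5).
Solving gives a_0 = -3, a_1 = -6/5, a_2 = -3, so
  g(x) = -3*x^2 - 6*x/5 - 3.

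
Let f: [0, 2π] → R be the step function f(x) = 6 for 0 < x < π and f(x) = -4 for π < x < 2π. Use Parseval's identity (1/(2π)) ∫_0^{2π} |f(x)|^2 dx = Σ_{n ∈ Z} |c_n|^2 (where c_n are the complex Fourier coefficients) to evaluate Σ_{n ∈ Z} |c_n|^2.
Σ |c_n|^2 = 26

Parseval equates the L^2 energy of f (normalised by 1/(2π)) with the ℓ^2 sum of its Fourier coefficients: (1/(2π)) ∫_0^{2π} |f|^2 = Σ |c_n|^2.
Compute the left side: (1/(2π)) [∫_0^π 6^2 dx + ∫_π^{2π} (-4)^2 dx] = (1/(2π)) · (36π + 16π) = (36 + 16)/2 = 26.
So Σ_{n ∈ Z} |c_n|^2 = 26.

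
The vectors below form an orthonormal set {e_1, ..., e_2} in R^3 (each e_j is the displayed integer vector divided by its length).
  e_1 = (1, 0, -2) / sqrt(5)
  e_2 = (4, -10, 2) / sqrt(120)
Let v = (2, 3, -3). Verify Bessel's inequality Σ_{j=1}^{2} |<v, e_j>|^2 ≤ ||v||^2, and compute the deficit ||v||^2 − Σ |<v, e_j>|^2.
Σ |<v, e_j>|^2 = 58/3; ||v||^2 = 22; deficit = 8/3

Write each e_j = u_j / sqrt(<u_j, u_j>) where u_j is the displayed integer vector. Then <v, e_j> = <v, u_j> / sqrt(<u_j, u_j>), so |<v, e_j>|^2 = <v, u_j>^2 / <u_j, u_j>.
Coefficients: <v, e_1> = 8/sqrt(5), <v, e_2> = -28/sqrt(120).
Square and sum: Σ |<v, e_j>|^2 = 58/3.
Compute ||v||^2 = v·v = 22.
Deficit = 22 − 58/3 = 8/3 ≥ 0, confirming Bessel's inequality. (The deficit equals ||v − Σ <v,e_j> e_j||^2, the squared distance from v to span{e_j}.)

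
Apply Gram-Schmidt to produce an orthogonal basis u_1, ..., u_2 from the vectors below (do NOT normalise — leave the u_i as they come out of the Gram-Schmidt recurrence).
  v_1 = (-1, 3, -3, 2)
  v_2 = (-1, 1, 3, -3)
Orthogonal basis:
  u_1 = (-1, 3, -3, 2)
  u_2 = (-34/23, 56/23, 36/23, -47/23)

Apply the Gram-Schmidt recurrence
  u_1 = v_1
  u_i = v_i − Σ_{j<i} ((v_i · u_j) / (u_j · u_j)) · u_j.

Step by step this gives:
  u_1 = (-1, 3, -3, 2)
  u_2 = (-34/23, 56/23, 36/23, -47/23)

Orthogonality check:
  u_2 · u_1 = 0 (should be 0)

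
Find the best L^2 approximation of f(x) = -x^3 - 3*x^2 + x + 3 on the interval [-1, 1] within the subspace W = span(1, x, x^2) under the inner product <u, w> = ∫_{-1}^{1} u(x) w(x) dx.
g(x) = -3*x^2 + 2*x/5 + 3

The best approximation g ∈ W is the orthogonal projection of f onto W. Writing g = a_0 + a_1 x + a_2 x^2, the coefficients solve the normal equations G · a = b where
  G_{ij} = <φ_i, φ_j> and b_i = <f, φ_i>, with φ_0 = 1, φ_1 = x, φ_2 = x^2.
G =
  [2, 0, 2/3]
  [0, 2/3, 0]
  [2/3, 0, 2/5],
b = (4, 4/15, 4/5).
Solving gives a_0 = 3, a_1 = 2/5, a_2 = -3, so
  g(x) = -3*x^2 + 2*x/5 + 3.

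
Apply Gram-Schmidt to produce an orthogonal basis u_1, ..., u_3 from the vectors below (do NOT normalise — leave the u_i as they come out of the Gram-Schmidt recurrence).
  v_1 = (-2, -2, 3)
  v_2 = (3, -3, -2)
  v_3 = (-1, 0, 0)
Orthogonal basis:
  u_1 = (-2, -2, 3)
  u_2 = (39/17, -63/17, -16/17)
  u_3 = (-1/2, -5/26, -6/13)

Apply the Gram-Schmidt recurrence
  u_1 = v_1
  u_i = v_i − Σ_{j<i} ((v_i · u_j) / (u_j · u_j)) · u_j.

Step by step this gives:
  u_1 = (-2, -2, 3)
  u_2 = (39/17, -63/17, -16/17)
  u_3 = (-1/2, -5/26, -6/13)

Orthogonality check:
  u_2 · u_1 = 0 (should be 0)
  u_3 · u_1 = 0 (should be 0)
  u_3 · u_2 = 0 (should be 0)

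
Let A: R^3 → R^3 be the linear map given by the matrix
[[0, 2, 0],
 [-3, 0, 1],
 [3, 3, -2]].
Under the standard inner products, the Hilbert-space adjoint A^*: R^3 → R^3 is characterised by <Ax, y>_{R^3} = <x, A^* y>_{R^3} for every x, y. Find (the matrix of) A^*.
A^* = A^T =
[[0, -3, 3],
 [2, 0, 3],
 [0, 1, -2]]

For real matrices with standard dot products, the defining identity <Ax, y> = <x, A^* y> gives (Ax)^T y = x^T (A^*) y, i.e. x^T A^T y = x^T (A^*) y. Since this holds for all x, y, we must have A^* = A^T. Therefore
A^* =
[[0, -3, 3],
 [2, 0, 3],
 [0, 1, -2]].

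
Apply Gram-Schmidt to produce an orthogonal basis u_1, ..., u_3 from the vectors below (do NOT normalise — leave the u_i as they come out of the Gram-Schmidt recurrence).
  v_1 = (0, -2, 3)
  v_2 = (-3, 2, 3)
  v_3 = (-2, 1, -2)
Orthogonal basis:
  u_1 = (0, -2, 3)
  u_2 = (-3, 36/13, 24/13)
  u_3 = (-36/29, -27/29, -18/29)

Apply the Gram-Schmidt recurrence
  u_1 = v_1
  u_i = v_i − Σ_{j<i} ((v_i · u_j) / (u_j · u_j)) · u_j.

Step by step this gives:
  u_1 = (0, -2, 3)
  u_2 = (-3, 36/13, 24/13)
  u_3 = (-36/29, -27/29, -18/29)

Orthogonality check:
  u_2 · u_1 = 0 (should be 0)
  u_3 · u_1 = 0 (should be 0)
  u_3 · u_2 = 0 (should be 0)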